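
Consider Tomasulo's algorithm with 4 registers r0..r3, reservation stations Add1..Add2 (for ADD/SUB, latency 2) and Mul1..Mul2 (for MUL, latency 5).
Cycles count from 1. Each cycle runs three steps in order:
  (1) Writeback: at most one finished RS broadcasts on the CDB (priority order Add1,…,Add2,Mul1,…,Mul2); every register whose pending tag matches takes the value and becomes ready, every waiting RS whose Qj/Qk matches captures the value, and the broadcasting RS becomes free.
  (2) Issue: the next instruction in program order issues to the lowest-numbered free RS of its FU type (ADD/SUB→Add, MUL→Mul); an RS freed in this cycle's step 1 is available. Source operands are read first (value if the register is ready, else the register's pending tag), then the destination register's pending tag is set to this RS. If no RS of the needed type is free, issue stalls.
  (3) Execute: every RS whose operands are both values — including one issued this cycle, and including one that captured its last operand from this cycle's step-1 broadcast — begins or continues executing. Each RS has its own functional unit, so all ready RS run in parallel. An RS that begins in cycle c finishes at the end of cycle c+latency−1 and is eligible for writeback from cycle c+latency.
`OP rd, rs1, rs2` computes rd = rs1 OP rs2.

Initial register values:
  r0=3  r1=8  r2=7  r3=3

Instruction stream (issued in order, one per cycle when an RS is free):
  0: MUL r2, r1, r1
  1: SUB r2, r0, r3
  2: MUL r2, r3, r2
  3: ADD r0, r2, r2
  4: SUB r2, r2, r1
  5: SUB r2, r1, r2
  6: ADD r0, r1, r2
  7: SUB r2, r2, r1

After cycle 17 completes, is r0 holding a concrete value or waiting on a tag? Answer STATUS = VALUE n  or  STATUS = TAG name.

c1: issue MUL r2<-Mul1 | r0:3,r1:8,r2:Mul1,r3:3
c2: issue SUB r2<-Add1 | r0:3,r1:8,r2:Add1,r3:3
c3: issue MUL r2<-Mul2 | r0:3,r1:8,r2:Mul2,r3:3
c4: CDB Add1=0; issue ADD r0<-Add1 | r0:Add1,r1:8,r2:Mul2,r3:3
c5: issue SUB r2<-Add2 | r0:Add1,r1:8,r2:Add2,r3:3
c6: CDB Mul1=64; stall | r0:Add1,r1:8,r2:Add2,r3:3
c7: stall | r0:Add1,r1:8,r2:Add2,r3:3
c8: stall | r0:Add1,r1:8,r2:Add2,r3:3
c9: CDB Mul2=0; stall | r0:Add1,r1:8,r2:Add2,r3:3
c10: stall | r0:Add1,r1:8,r2:Add2,r3:3
c11: CDB Add1=0; issue SUB r2<-Add1 | r0:0,r1:8,r2:Add1,r3:3
c12: CDB Add2=-8; issue ADD r0<-Add2 | r0:Add2,r1:8,r2:Add1,r3:3
c13: stall | r0:Add2,r1:8,r2:Add1,r3:3
c14: CDB Add1=16; issue SUB r2<-Add1 | r0:Add2,r1:8,r2:Add1,r3:3
c15: - | r0:Add2,r1:8,r2:Add1,r3:3
c16: CDB Add1=8 | r0:Add2,r1:8,r2:8,r3:3
c17: CDB Add2=24 | r0:24,r1:8,r2:8,r3:3

STATUS = VALUE 24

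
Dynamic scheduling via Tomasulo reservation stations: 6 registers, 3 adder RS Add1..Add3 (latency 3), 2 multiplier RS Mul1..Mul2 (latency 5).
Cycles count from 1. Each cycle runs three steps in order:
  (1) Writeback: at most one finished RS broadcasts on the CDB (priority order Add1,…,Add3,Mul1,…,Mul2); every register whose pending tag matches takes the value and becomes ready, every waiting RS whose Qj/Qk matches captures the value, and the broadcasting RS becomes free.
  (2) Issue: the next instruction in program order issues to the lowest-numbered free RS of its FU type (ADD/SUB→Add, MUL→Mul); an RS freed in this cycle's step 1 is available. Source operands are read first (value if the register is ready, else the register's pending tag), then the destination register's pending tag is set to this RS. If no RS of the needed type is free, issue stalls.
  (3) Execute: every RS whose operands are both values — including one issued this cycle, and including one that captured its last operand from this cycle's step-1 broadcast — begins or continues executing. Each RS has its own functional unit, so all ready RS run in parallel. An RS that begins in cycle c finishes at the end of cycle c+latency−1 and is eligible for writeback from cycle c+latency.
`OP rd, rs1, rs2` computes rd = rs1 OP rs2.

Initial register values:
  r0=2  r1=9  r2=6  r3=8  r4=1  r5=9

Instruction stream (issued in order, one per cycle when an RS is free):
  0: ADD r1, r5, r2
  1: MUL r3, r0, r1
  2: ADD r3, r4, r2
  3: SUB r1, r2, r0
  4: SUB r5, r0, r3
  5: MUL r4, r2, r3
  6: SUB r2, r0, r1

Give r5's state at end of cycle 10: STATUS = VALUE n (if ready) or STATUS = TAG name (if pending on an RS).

STATUS = VALUE -5

c1: issue ADD r1<-Add1 | r0:2,r1:Add1,r2:6,r3:8,r4:1,r5:9
c2: issue MUL r3<-Mul1 | r0:2,r1:Add1,r2:6,r3:Mul1,r4:1,r5:9
c3: issue ADD r3<-Add2 | r0:2,r1:Add1,r2:6,r3:Add2,r4:1,r5:9
c4: CDB Add1=15; issue SUB r1<-Add1 | r0:2,r1:Add1,r2:6,r3:Add2,r4:1,r5:9
c5: issue SUB r5<-Add3 | r0:2,r1:Add1,r2:6,r3:Add2,r4:1,r5:Add3
c6: CDB Add2=7; issue MUL r4<-Mul2 | r0:2,r1:Add1,r2:6,r3:7,r4:Mul2,r5:Add3
c7: CDB Add1=4; issue SUB r2<-Add1 | r0:2,r1:4,r2:Add1,r3:7,r4:Mul2,r5:Add3
c8: - | r0:2,r1:4,r2:Add1,r3:7,r4:Mul2,r5:Add3
c9: CDB Add3=-5 | r0:2,r1:4,r2:Add1,r3:7,r4:Mul2,r5:-5
c10: CDB Add1=-2 | r0:2,r1:4,r2:-2,r3:7,r4:Mul2,r5:-5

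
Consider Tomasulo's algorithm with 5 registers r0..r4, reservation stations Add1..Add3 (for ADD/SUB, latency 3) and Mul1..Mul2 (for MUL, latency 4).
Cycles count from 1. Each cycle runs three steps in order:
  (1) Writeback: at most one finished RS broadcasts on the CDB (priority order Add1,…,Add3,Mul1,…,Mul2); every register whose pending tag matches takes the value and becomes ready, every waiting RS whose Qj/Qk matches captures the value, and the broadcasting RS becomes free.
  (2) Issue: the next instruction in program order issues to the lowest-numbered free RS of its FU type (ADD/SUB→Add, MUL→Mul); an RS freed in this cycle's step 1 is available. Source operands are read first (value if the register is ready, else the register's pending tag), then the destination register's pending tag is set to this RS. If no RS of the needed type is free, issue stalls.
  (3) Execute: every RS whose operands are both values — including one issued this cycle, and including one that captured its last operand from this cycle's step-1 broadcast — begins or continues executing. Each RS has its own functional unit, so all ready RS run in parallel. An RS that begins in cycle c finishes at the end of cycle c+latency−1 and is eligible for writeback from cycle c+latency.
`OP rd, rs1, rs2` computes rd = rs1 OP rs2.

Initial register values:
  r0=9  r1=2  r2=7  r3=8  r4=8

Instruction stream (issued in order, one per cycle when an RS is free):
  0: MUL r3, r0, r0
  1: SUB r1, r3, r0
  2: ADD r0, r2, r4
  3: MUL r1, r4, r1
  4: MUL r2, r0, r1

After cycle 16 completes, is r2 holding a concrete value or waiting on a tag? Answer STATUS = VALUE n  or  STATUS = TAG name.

STATUS = VALUE 8640

  c1: issue MUL r3<-Mul1  regs: r0:9,r1:2,r2:7,r3:Mul1,r4:8
  c2: issue SUB r1<-Add1  regs: r0:9,r1:Add1,r2:7,r3:Mul1,r4:8
  c3: issue ADD r0<-Add2  regs: r0:Add2,r1:Add1,r2:7,r3:Mul1,r4:8
  c4: issue MUL r1<-Mul2  regs: r0:Add2,r1:Mul2,r2:7,r3:Mul1,r4:8
  c5: CDB Mul1=81; issue MUL r2<-Mul1  regs: r0:Add2,r1:Mul2,r2:Mul1,r3:81,r4:8
  c6: CDB Add2=15  regs: r0:15,r1:Mul2,r2:Mul1,r3:81,r4:8
  c7: -  regs: r0:15,r1:Mul2,r2:Mul1,r3:81,r4:8
  c8: CDB Add1=72  regs: r0:15,r1:Mul2,r2:Mul1,r3:81,r4:8
  c9: -  regs: r0:15,r1:Mul2,r2:Mul1,r3:81,r4:8
  c10: -  regs: r0:15,r1:Mul2,r2:Mul1,r3:81,r4:8
  c11: -  regs: r0:15,r1:Mul2,r2:Mul1,r3:81,r4:8
  c12: CDB Mul2=576  regs: r0:15,r1:576,r2:Mul1,r3:81,r4:8
  c13: -  regs: r0:15,r1:576,r2:Mul1,r3:81,r4:8
  c14: -  regs: r0:15,r1:576,r2:Mul1,r3:81,r4:8
  c15: -  regs: r0:15,r1:576,r2:Mul1,r3:81,r4:8
  c16: CDB Mul1=8640  regs: r0:15,r1:576,r2:8640,r3:81,r4:8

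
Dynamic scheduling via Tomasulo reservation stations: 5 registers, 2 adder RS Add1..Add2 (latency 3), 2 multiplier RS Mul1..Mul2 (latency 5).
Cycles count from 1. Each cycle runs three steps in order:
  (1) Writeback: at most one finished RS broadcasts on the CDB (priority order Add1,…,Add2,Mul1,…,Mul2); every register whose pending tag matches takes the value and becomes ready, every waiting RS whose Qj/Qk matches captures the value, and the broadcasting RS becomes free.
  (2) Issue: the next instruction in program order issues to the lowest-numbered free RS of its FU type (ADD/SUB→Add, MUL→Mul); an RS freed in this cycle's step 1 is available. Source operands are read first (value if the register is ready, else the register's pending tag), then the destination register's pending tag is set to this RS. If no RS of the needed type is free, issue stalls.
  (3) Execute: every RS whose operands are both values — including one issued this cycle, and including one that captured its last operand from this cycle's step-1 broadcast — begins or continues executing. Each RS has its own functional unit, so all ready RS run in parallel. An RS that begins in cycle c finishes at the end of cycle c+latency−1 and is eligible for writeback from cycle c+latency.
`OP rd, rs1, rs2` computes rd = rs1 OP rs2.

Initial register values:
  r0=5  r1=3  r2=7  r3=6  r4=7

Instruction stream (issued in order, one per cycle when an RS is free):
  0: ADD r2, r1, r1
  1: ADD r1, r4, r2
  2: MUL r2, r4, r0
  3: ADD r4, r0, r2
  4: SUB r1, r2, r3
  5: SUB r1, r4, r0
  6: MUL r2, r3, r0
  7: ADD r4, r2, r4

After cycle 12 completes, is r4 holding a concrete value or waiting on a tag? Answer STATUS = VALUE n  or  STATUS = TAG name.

c1: issue ADD r2<-Add1 | r0:5,r1:3,r2:Add1,r3:6,r4:7
c2: issue ADD r1<-Add2 | r0:5,r1:Add2,r2:Add1,r3:6,r4:7
c3: issue MUL r2<-Mul1 | r0:5,r1:Add2,r2:Mul1,r3:6,r4:7
c4: CDB Add1=6; issue ADD r4<-Add1 | r0:5,r1:Add2,r2:Mul1,r3:6,r4:Add1
c5: stall | r0:5,r1:Add2,r2:Mul1,r3:6,r4:Add1
c6: stall | r0:5,r1:Add2,r2:Mul1,r3:6,r4:Add1
c7: CDB Add2=13; issue SUB r1<-Add2 | r0:5,r1:Add2,r2:Mul1,r3:6,r4:Add1
c8: CDB Mul1=35; stall | r0:5,r1:Add2,r2:35,r3:6,r4:Add1
c9: stall | r0:5,r1:Add2,r2:35,r3:6,r4:Add1
c10: stall | r0:5,r1:Add2,r2:35,r3:6,r4:Add1
c11: CDB Add1=40; issue SUB r1<-Add1 | r0:5,r1:Add1,r2:35,r3:6,r4:40
c12: CDB Add2=29; issue MUL r2<-Mul1 | r0:5,r1:Add1,r2:Mul1,r3:6,r4:40

STATUS = VALUE 40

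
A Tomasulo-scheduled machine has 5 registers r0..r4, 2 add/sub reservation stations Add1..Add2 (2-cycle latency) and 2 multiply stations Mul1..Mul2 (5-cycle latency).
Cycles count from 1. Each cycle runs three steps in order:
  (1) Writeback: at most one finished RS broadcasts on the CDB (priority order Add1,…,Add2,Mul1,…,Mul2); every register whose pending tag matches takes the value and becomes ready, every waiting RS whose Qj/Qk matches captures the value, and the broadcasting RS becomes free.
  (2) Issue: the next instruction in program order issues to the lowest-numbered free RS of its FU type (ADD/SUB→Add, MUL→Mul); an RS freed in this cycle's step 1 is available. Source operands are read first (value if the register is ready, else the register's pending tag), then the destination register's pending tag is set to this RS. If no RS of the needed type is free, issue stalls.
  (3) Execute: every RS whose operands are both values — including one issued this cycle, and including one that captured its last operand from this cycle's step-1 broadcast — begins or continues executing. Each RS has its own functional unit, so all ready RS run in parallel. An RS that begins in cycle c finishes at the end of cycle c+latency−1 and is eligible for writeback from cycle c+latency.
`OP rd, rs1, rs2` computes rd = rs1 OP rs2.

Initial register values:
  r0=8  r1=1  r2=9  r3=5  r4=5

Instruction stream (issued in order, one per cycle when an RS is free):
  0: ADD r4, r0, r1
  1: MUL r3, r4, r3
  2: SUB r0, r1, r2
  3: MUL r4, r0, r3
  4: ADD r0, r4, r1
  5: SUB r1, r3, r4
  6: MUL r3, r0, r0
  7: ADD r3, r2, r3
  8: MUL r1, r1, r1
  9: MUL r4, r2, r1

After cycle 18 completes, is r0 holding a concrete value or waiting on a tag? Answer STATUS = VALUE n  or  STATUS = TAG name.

STATUS = VALUE -359

c1: issue ADD r4<-Add1 | r0:8,r1:1,r2:9,r3:5,r4:Add1
c2: issue MUL r3<-Mul1 | r0:8,r1:1,r2:9,r3:Mul1,r4:Add1
c3: CDB Add1=9; issue SUB r0<-Add1 | r0:Add1,r1:1,r2:9,r3:Mul1,r4:9
c4: issue MUL r4<-Mul2 | r0:Add1,r1:1,r2:9,r3:Mul1,r4:Mul2
c5: CDB Add1=-8; issue ADD r0<-Add1 | r0:Add1,r1:1,r2:9,r3:Mul1,r4:Mul2
c6: issue SUB r1<-Add2 | r0:Add1,r1:Add2,r2:9,r3:Mul1,r4:Mul2
c7: stall | r0:Add1,r1:Add2,r2:9,r3:Mul1,r4:Mul2
c8: CDB Mul1=45; issue MUL r3<-Mul1 | r0:Add1,r1:Add2,r2:9,r3:Mul1,r4:Mul2
c9: stall | r0:Add1,r1:Add2,r2:9,r3:Mul1,r4:Mul2
c10: stall | r0:Add1,r1:Add2,r2:9,r3:Mul1,r4:Mul2
c11: stall | r0:Add1,r1:Add2,r2:9,r3:Mul1,r4:Mul2
c12: stall | r0:Add1,r1:Add2,r2:9,r3:Mul1,r4:Mul2
c13: CDB Mul2=-360; stall | r0:Add1,r1:Add2,r2:9,r3:Mul1,r4:-360
c14: stall | r0:Add1,r1:Add2,r2:9,r3:Mul1,r4:-360
c15: CDB Add1=-359; issue ADD r3<-Add1 | r0:-359,r1:Add2,r2:9,r3:Add1,r4:-360
c16: CDB Add2=405; issue MUL r1<-Mul2 | r0:-359,r1:Mul2,r2:9,r3:Add1,r4:-360
c17: stall | r0:-359,r1:Mul2,r2:9,r3:Add1,r4:-360
c18: stall | r0:-359,r1:Mul2,r2:9,r3:Add1,r4:-360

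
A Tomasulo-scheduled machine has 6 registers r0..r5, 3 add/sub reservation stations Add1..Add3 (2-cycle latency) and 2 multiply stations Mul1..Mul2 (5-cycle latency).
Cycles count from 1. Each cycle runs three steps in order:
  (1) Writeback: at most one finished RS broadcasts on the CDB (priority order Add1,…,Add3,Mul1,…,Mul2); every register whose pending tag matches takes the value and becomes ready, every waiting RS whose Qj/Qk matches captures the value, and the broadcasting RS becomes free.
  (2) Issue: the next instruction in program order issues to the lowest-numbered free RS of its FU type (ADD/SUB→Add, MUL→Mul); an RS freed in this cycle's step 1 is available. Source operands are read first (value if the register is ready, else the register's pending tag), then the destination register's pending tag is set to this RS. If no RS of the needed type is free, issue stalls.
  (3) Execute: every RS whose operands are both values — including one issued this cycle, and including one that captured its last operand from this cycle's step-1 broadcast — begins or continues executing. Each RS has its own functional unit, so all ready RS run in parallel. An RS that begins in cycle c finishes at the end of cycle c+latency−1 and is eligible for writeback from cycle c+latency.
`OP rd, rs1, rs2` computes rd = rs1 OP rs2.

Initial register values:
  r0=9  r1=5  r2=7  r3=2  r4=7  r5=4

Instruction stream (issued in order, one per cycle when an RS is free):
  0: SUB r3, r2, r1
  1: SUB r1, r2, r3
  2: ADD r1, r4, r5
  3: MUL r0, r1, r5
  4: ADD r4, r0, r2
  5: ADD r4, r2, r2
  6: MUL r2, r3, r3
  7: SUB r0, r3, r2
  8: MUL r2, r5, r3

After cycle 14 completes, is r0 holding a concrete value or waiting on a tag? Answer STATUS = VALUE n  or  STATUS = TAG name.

cycle 1: issue SUB r3<-Add1 // r0:9,r1:5,r2:7,r3:Add1,r4:7,r5:4
cycle 2: issue SUB r1<-Add2 // r0:9,r1:Add2,r2:7,r3:Add1,r4:7,r5:4
cycle 3: CDB Add1=2; issue ADD r1<-Add1 // r0:9,r1:Add1,r2:7,r3:2,r4:7,r5:4
cycle 4: issue MUL r0<-Mul1 // r0:Mul1,r1:Add1,r2:7,r3:2,r4:7,r5:4
cycle 5: CDB Add1=11; issue ADD r4<-Add1 // r0:Mul1,r1:11,r2:7,r3:2,r4:Add1,r5:4
cycle 6: CDB Add2=5; issue ADD r4<-Add2 // r0:Mul1,r1:11,r2:7,r3:2,r4:Add2,r5:4
cycle 7: issue MUL r2<-Mul2 // r0:Mul1,r1:11,r2:Mul2,r3:2,r4:Add2,r5:4
cycle 8: CDB Add2=14; issue SUB r0<-Add2 // r0:Add2,r1:11,r2:Mul2,r3:2,r4:14,r5:4
cycle 9: stall // r0:Add2,r1:11,r2:Mul2,r3:2,r4:14,r5:4
cycle 10: CDB Mul1=44; issue MUL r2<-Mul1 // r0:Add2,r1:11,r2:Mul1,r3:2,r4:14,r5:4
cycle 11: - // r0:Add2,r1:11,r2:Mul1,r3:2,r4:14,r5:4
cycle 12: CDB Add1=51 // r0:Add2,r1:11,r2:Mul1,r3:2,r4:14,r5:4
cycle 13: CDB Mul2=4 // r0:Add2,r1:11,r2:Mul1,r3:2,r4:14,r5:4
cycle 14: - // r0:Add2,r1:11,r2:Mul1,r3:2,r4:14,r5:4

STATUS = TAG Add2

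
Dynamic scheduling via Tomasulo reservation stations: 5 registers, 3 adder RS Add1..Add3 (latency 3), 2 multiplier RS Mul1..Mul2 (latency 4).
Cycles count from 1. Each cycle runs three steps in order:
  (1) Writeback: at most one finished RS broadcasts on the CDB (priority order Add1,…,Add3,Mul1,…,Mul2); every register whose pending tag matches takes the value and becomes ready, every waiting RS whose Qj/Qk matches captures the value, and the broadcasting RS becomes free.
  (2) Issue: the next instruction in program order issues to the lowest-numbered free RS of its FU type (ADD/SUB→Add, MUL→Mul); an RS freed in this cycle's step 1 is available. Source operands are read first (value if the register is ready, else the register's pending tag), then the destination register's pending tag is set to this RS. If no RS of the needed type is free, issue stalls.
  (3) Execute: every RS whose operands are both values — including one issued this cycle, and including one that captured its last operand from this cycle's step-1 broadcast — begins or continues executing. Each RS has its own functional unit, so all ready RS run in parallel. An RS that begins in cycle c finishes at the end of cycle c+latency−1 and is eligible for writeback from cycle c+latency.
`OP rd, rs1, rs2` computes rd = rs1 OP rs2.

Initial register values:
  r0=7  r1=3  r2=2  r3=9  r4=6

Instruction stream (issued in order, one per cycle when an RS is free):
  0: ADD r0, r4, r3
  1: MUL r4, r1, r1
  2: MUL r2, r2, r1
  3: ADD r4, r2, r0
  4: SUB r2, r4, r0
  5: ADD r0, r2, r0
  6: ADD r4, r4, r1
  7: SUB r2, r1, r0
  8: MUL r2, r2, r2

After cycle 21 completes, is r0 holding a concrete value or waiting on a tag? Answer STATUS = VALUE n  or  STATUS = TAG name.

STATUS = VALUE 21

cycle 1: issue ADD r0<-Add1 // r0:Add1,r1:3,r2:2,r3:9,r4:6
cycle 2: issue MUL r4<-Mul1 // r0:Add1,r1:3,r2:2,r3:9,r4:Mul1
cycle 3: issue MUL r2<-Mul2 // r0:Add1,r1:3,r2:Mul2,r3:9,r4:Mul1
cycle 4: CDB Add1=15; issue ADD r4<-Add1 // r0:15,r1:3,r2:Mul2,r3:9,r4:Add1
cycle 5: issue SUB r2<-Add2 // r0:15,r1:3,r2:Add2,r3:9,r4:Add1
cycle 6: CDB Mul1=9; issue ADD r0<-Add3 // r0:Add3,r1:3,r2:Add2,r3:9,r4:Add1
cycle 7: CDB Mul2=6; stall // r0:Add3,r1:3,r2:Add2,r3:9,r4:Add1
cycle 8: stall // r0:Add3,r1:3,r2:Add2,r3:9,r4:Add1
cycle 9: stall // r0:Add3,r1:3,r2:Add2,r3:9,r4:Add1
cycle 10: CDB Add1=21; issue ADD r4<-Add1 // r0:Add3,r1:3,r2:Add2,r3:9,r4:Add1
cycle 11: stall // r0:Add3,r1:3,r2:Add2,r3:9,r4:Add1
cycle 12: stall // r0:Add3,r1:3,r2:Add2,r3:9,r4:Add1
cycle 13: CDB Add1=24; issue SUB r2<-Add1 // r0:Add3,r1:3,r2:Add1,r3:9,r4:24
cycle 14: CDB Add2=6; issue MUL r2<-Mul1 // r0:Add3,r1:3,r2:Mul1,r3:9,r4:24
cycle 15: - // r0:Add3,r1:3,r2:Mul1,r3:9,r4:24
cycle 16: - // r0:Add3,r1:3,r2:Mul1,r3:9,r4:24
cycle 17: CDB Add3=21 // r0:21,r1:3,r2:Mul1,r3:9,r4:24
cycle 18: - // r0:21,r1:3,r2:Mul1,r3:9,r4:24
cycle 19: - // r0:21,r1:3,r2:Mul1,r3:9,r4:24
cycle 20: CDB Add1=-18 // r0:21,r1:3,r2:Mul1,r3:9,r4:24
cycle 21: - // r0:21,r1:3,r2:Mul1,r3:9,r4:24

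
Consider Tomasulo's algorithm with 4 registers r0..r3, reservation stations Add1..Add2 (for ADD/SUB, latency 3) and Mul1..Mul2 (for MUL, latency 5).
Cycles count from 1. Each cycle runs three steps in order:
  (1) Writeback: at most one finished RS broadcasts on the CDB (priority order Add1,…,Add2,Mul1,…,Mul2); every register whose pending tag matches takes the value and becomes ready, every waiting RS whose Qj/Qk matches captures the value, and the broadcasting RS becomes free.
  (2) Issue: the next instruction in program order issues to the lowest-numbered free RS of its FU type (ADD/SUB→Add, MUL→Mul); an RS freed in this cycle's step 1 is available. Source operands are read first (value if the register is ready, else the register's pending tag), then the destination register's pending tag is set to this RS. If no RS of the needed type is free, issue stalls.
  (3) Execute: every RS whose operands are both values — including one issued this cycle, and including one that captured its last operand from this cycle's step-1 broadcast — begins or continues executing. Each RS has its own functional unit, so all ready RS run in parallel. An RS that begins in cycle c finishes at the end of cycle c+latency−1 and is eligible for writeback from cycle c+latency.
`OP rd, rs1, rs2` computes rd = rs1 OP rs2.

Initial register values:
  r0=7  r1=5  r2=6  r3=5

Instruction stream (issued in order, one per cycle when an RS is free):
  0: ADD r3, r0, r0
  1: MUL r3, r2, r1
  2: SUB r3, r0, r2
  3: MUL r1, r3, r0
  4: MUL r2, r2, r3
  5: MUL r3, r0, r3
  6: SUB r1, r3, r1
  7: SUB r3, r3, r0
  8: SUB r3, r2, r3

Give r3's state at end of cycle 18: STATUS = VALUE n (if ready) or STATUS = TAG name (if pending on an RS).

STATUS = TAG Add2

  c1: issue ADD r3<-Add1  regs: r0:7,r1:5,r2:6,r3:Add1
  c2: issue MUL r3<-Mul1  regs: r0:7,r1:5,r2:6,r3:Mul1
  c3: issue SUB r3<-Add2  regs: r0:7,r1:5,r2:6,r3:Add2
  c4: CDB Add1=14; issue MUL r1<-Mul2  regs: r0:7,r1:Mul2,r2:6,r3:Add2
  c5: stall  regs: r0:7,r1:Mul2,r2:6,r3:Add2
  c6: CDB Add2=1; stall  regs: r0:7,r1:Mul2,r2:6,r3:1
  c7: CDB Mul1=30; issue MUL r2<-Mul1  regs: r0:7,r1:Mul2,r2:Mul1,r3:1
  c8: stall  regs: r0:7,r1:Mul2,r2:Mul1,r3:1
  c9: stall  regs: r0:7,r1:Mul2,r2:Mul1,r3:1
  c10: stall  regs: r0:7,r1:Mul2,r2:Mul1,r3:1
  c11: CDB Mul2=7; issue MUL r3<-Mul2  regs: r0:7,r1:7,r2:Mul1,r3:Mul2
  c12: CDB Mul1=6; issue SUB r1<-Add1  regs: r0:7,r1:Add1,r2:6,r3:Mul2
  c13: issue SUB r3<-Add2  regs: r0:7,r1:Add1,r2:6,r3:Add2
  c14: stall  regs: r0:7,r1:Add1,r2:6,r3:Add2
  c15: stall  regs: r0:7,r1:Add1,r2:6,r3:Add2
  c16: CDB Mul2=7; stall  regs: r0:7,r1:Add1,r2:6,r3:Add2
  c17: stall  regs: r0:7,r1:Add1,r2:6,r3:Add2
  c18: stall  regs: r0:7,r1:Add1,r2:6,r3:Add2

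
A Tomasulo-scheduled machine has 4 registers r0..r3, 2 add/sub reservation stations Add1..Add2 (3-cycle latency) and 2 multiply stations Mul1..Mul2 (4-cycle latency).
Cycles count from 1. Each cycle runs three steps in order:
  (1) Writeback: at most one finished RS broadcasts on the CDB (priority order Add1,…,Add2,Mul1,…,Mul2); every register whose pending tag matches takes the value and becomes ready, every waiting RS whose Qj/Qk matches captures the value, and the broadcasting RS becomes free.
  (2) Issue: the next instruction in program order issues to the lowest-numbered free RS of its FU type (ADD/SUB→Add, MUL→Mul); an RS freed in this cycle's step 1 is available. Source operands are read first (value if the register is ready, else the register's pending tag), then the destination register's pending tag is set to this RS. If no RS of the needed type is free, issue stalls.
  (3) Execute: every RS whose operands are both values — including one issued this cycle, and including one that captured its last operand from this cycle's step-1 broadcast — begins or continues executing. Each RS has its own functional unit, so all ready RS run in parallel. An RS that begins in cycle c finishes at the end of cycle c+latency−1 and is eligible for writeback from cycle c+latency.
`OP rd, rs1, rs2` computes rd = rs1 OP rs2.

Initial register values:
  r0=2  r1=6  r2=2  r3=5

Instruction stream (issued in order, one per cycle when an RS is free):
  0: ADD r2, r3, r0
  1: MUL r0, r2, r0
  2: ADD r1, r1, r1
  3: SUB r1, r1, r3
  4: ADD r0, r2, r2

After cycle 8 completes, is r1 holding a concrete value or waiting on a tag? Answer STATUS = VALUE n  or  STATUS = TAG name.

STATUS = TAG Add1

cycle 1: issue ADD r2<-Add1 // r0:2,r1:6,r2:Add1,r3:5
cycle 2: issue MUL r0<-Mul1 // r0:Mul1,r1:6,r2:Add1,r3:5
cycle 3: issue ADD r1<-Add2 // r0:Mul1,r1:Add2,r2:Add1,r3:5
cycle 4: CDB Add1=7; issue SUB r1<-Add1 // r0:Mul1,r1:Add1,r2:7,r3:5
cycle 5: stall // r0:Mul1,r1:Add1,r2:7,r3:5
cycle 6: CDB Add2=12; issue ADD r0<-Add2 // r0:Add2,r1:Add1,r2:7,r3:5
cycle 7: - // r0:Add2,r1:Add1,r2:7,r3:5
cycle 8: CDB Mul1=14 // r0:Add2,r1:Add1,r2:7,r3:5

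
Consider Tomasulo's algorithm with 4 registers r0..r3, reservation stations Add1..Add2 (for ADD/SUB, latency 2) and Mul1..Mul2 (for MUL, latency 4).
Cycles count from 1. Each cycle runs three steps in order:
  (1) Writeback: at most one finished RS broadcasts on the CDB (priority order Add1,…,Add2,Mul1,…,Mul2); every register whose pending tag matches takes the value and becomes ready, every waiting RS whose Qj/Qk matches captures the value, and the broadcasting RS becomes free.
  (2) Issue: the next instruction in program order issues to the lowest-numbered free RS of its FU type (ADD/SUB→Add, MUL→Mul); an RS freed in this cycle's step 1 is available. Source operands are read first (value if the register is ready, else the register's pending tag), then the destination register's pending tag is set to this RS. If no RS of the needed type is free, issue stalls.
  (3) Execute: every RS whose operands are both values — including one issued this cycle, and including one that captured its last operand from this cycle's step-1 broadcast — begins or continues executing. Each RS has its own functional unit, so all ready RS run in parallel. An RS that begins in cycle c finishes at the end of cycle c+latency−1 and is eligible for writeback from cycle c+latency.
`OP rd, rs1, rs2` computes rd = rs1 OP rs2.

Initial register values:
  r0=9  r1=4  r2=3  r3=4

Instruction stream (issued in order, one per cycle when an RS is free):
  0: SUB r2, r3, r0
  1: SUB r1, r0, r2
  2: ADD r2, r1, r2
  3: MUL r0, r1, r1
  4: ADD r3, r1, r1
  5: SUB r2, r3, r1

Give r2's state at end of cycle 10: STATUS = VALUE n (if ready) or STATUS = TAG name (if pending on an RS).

STATUS = VALUE 14

  c1: issue SUB r2<-Add1  regs: r0:9,r1:4,r2:Add1,r3:4
  c2: issue SUB r1<-Add2  regs: r0:9,r1:Add2,r2:Add1,r3:4
  c3: CDB Add1=-5; issue ADD r2<-Add1  regs: r0:9,r1:Add2,r2:Add1,r3:4
  c4: issue MUL r0<-Mul1  regs: r0:Mul1,r1:Add2,r2:Add1,r3:4
  c5: CDB Add2=14; issue ADD r3<-Add2  regs: r0:Mul1,r1:14,r2:Add1,r3:Add2
  c6: stall  regs: r0:Mul1,r1:14,r2:Add1,r3:Add2
  c7: CDB Add1=9; issue SUB r2<-Add1  regs: r0:Mul1,r1:14,r2:Add1,r3:Add2
  c8: CDB Add2=28  regs: r0:Mul1,r1:14,r2:Add1,r3:28
  c9: CDB Mul1=196  regs: r0:196,r1:14,r2:Add1,r3:28
  c10: CDB Add1=14  regs: r0:196,r1:14,r2:14,r3:28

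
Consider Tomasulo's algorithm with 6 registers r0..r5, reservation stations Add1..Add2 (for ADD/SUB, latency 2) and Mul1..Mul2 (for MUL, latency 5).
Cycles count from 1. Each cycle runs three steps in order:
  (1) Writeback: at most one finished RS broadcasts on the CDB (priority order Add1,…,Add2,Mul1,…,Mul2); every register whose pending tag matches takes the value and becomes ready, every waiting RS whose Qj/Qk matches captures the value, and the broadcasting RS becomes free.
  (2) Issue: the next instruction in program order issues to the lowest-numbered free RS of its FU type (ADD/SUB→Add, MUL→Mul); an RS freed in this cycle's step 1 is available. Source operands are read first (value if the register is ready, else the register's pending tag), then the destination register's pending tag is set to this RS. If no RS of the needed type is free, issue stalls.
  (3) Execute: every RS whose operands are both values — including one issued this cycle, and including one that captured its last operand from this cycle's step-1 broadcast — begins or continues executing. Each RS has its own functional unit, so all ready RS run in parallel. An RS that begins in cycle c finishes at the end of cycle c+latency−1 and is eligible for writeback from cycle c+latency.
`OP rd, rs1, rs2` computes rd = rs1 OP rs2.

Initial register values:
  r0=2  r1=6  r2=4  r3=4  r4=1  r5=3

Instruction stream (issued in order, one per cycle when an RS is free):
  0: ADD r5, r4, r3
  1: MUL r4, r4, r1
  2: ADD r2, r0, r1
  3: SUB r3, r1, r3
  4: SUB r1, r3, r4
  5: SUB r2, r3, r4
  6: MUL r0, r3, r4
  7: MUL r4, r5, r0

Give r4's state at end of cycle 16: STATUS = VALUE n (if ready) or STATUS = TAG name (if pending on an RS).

  c1: issue ADD r5<-Add1  regs: r0:2,r1:6,r2:4,r3:4,r4:1,r5:Add1
  c2: issue MUL r4<-Mul1  regs: r0:2,r1:6,r2:4,r3:4,r4:Mul1,r5:Add1
  c3: CDB Add1=5; issue ADD r2<-Add1  regs: r0:2,r1:6,r2:Add1,r3:4,r4:Mul1,r5:5
  c4: issue SUB r3<-Add2  regs: r0:2,r1:6,r2:Add1,r3:Add2,r4:Mul1,r5:5
  c5: CDB Add1=8; issue SUB r1<-Add1  regs: r0:2,r1:Add1,r2:8,r3:Add2,r4:Mul1,r5:5
  c6: CDB Add2=2; issue SUB r2<-Add2  regs: r0:2,r1:Add1,r2:Add2,r3:2,r4:Mul1,r5:5
  c7: CDB Mul1=6; issue MUL r0<-Mul1  regs: r0:Mul1,r1:Add1,r2:Add2,r3:2,r4:6,r5:5
  c8: issue MUL r4<-Mul2  regs: r0:Mul1,r1:Add1,r2:Add2,r3:2,r4:Mul2,r5:5
  c9: CDB Add1=-4  regs: r0:Mul1,r1:-4,r2:Add2,r3:2,r4:Mul2,r5:5
  c10: CDB Add2=-4  regs: r0:Mul1,r1:-4,r2:-4,r3:2,r4:Mul2,r5:5
  c11: -  regs: r0:Mul1,r1:-4,r2:-4,r3:2,r4:Mul2,r5:5
  c12: CDB Mul1=12  regs: r0:12,r1:-4,r2:-4,r3:2,r4:Mul2,r5:5
  c13: -  regs: r0:12,r1:-4,r2:-4,r3:2,r4:Mul2,r5:5
  c14: -  regs: r0:12,r1:-4,r2:-4,r3:2,r4:Mul2,r5:5
  c15: -  regs: r0:12,r1:-4,r2:-4,r3:2,r4:Mul2,r5:5
  c16: -  regs: r0:12,r1:-4,r2:-4,r3:2,r4:Mul2,r5:5

STATUS = TAG Mul2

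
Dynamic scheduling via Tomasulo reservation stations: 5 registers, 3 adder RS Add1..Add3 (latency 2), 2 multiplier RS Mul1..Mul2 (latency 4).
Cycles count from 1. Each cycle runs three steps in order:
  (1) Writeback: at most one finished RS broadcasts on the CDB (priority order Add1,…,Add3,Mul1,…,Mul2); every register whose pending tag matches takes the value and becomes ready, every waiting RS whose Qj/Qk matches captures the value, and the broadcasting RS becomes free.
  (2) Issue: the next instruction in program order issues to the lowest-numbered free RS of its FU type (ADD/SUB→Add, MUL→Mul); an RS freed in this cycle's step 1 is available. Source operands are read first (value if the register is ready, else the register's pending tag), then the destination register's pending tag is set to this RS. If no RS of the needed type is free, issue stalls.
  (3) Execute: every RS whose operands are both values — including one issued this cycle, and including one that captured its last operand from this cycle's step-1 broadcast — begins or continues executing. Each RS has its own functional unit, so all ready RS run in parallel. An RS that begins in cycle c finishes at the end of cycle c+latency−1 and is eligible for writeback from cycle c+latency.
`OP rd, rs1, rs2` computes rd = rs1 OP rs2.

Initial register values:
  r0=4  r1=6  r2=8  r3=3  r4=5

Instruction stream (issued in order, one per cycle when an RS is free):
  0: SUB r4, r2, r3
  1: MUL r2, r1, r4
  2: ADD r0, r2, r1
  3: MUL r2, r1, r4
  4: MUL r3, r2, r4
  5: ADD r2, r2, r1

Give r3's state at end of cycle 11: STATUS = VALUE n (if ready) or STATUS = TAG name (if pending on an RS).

c1: issue SUB r4<-Add1 | r0:4,r1:6,r2:8,r3:3,r4:Add1
c2: issue MUL r2<-Mul1 | r0:4,r1:6,r2:Mul1,r3:3,r4:Add1
c3: CDB Add1=5; issue ADD r0<-Add1 | r0:Add1,r1:6,r2:Mul1,r3:3,r4:5
c4: issue MUL r2<-Mul2 | r0:Add1,r1:6,r2:Mul2,r3:3,r4:5
c5: stall | r0:Add1,r1:6,r2:Mul2,r3:3,r4:5
c6: stall | r0:Add1,r1:6,r2:Mul2,r3:3,r4:5
c7: CDB Mul1=30; issue MUL r3<-Mul1 | r0:Add1,r1:6,r2:Mul2,r3:Mul1,r4:5
c8: CDB Mul2=30; issue ADD r2<-Add2 | r0:Add1,r1:6,r2:Add2,r3:Mul1,r4:5
c9: CDB Add1=36 | r0:36,r1:6,r2:Add2,r3:Mul1,r4:5
c10: CDB Add2=36 | r0:36,r1:6,r2:36,r3:Mul1,r4:5
c11: - | r0:36,r1:6,r2:36,r3:Mul1,r4:5

STATUS = TAG Mul1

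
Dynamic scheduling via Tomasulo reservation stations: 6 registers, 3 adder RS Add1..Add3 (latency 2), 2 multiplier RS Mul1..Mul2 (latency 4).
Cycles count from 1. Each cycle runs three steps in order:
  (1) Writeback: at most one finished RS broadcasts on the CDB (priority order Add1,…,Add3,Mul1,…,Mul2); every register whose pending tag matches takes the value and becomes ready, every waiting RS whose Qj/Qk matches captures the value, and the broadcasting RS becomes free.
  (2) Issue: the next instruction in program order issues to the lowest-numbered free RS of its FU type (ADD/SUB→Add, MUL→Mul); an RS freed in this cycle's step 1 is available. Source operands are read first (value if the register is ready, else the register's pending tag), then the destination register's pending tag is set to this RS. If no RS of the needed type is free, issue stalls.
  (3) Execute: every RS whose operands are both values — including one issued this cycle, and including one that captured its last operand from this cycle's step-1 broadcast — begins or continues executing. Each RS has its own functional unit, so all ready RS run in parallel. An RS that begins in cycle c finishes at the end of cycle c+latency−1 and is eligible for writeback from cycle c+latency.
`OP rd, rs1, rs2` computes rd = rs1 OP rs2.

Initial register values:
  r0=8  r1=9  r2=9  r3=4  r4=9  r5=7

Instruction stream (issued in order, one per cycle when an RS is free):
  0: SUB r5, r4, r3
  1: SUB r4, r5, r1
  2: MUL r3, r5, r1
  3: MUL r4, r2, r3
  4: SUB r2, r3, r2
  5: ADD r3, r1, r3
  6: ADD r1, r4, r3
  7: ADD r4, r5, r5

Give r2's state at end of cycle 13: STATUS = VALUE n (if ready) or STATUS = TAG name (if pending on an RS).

STATUS = VALUE 36

  c1: issue SUB r5<-Add1  regs: r0:8,r1:9,r2:9,r3:4,r4:9,r5:Add1
  c2: issue SUB r4<-Add2  regs: r0:8,r1:9,r2:9,r3:4,r4:Add2,r5:Add1
  c3: CDB Add1=5; issue MUL r3<-Mul1  regs: r0:8,r1:9,r2:9,r3:Mul1,r4:Add2,r5:5
  c4: issue MUL r4<-Mul2  regs: r0:8,r1:9,r2:9,r3:Mul1,r4:Mul2,r5:5
  c5: CDB Add2=-4; issue SUB r2<-Add1  regs: r0:8,r1:9,r2:Add1,r3:Mul1,r4:Mul2,r5:5
  c6: issue ADD r3<-Add2  regs: r0:8,r1:9,r2:Add1,r3:Add2,r4:Mul2,r5:5
  c7: CDB Mul1=45; issue ADD r1<-Add3  regs: r0:8,r1:Add3,r2:Add1,r3:Add2,r4:Mul2,r5:5
  c8: stall  regs: r0:8,r1:Add3,r2:Add1,r3:Add2,r4:Mul2,r5:5
  c9: CDB Add1=36; issue ADD r4<-Add1  regs: r0:8,r1:Add3,r2:36,r3:Add2,r4:Add1,r5:5
  c10: CDB Add2=54  regs: r0:8,r1:Add3,r2:36,r3:54,r4:Add1,r5:5
  c11: CDB Add1=10  regs: r0:8,r1:Add3,r2:36,r3:54,r4:10,r5:5
  c12: CDB Mul2=405  regs: r0:8,r1:Add3,r2:36,r3:54,r4:10,r5:5
  c13: -  regs: r0:8,r1:Add3,r2:36,r3:54,r4:10,r5:5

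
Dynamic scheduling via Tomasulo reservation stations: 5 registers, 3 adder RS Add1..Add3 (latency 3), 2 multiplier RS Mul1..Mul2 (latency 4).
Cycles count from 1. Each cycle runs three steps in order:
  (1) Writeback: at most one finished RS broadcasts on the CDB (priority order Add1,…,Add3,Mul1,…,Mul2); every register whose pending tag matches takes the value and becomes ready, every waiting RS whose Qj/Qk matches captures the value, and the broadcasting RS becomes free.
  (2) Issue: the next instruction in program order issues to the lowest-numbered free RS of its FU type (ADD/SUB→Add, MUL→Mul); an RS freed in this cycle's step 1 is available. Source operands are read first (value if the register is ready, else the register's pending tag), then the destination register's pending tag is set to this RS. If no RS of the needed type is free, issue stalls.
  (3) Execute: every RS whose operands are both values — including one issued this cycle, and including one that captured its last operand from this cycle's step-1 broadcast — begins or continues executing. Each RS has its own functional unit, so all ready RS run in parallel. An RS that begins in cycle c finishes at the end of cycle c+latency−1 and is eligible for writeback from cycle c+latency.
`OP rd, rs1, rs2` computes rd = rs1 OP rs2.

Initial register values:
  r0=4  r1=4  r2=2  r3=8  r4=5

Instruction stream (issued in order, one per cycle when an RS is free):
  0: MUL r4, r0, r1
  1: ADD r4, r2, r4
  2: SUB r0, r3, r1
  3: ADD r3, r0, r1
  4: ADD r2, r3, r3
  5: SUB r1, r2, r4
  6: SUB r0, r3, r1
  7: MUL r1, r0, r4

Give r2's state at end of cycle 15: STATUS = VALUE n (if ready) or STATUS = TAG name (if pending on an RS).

  c1: issue MUL r4<-Mul1  regs: r0:4,r1:4,r2:2,r3:8,r4:Mul1
  c2: issue ADD r4<-Add1  regs: r0:4,r1:4,r2:2,r3:8,r4:Add1
  c3: issue SUB r0<-Add2  regs: r0:Add2,r1:4,r2:2,r3:8,r4:Add1
  c4: issue ADD r3<-Add3  regs: r0:Add2,r1:4,r2:2,r3:Add3,r4:Add1
  c5: CDB Mul1=16; stall  regs: r0:Add2,r1:4,r2:2,r3:Add3,r4:Add1
  c6: CDB Add2=4; issue ADD r2<-Add2  regs: r0:4,r1:4,r2:Add2,r3:Add3,r4:Add1
  c7: stall  regs: r0:4,r1:4,r2:Add2,r3:Add3,r4:Add1
  c8: CDB Add1=18; issue SUB r1<-Add1  regs: r0:4,r1:Add1,r2:Add2,r3:Add3,r4:18
  c9: CDB Add3=8; issue SUB r0<-Add3  regs: r0:Add3,r1:Add1,r2:Add2,r3:8,r4:18
  c10: issue MUL r1<-Mul1  regs: r0:Add3,r1:Mul1,r2:Add2,r3:8,r4:18
  c11: -  regs: r0:Add3,r1:Mul1,r2:Add2,r3:8,r4:18
  c12: CDB Add2=16  regs: r0:Add3,r1:Mul1,r2:16,r3:8,r4:18
  c13: -  regs: r0:Add3,r1:Mul1,r2:16,r3:8,r4:18
  c14: -  regs: r0:Add3,r1:Mul1,r2:16,r3:8,r4:18
  c15: CDB Add1=-2  regs: r0:Add3,r1:Mul1,r2:16,r3:8,r4:18

STATUS = VALUE 16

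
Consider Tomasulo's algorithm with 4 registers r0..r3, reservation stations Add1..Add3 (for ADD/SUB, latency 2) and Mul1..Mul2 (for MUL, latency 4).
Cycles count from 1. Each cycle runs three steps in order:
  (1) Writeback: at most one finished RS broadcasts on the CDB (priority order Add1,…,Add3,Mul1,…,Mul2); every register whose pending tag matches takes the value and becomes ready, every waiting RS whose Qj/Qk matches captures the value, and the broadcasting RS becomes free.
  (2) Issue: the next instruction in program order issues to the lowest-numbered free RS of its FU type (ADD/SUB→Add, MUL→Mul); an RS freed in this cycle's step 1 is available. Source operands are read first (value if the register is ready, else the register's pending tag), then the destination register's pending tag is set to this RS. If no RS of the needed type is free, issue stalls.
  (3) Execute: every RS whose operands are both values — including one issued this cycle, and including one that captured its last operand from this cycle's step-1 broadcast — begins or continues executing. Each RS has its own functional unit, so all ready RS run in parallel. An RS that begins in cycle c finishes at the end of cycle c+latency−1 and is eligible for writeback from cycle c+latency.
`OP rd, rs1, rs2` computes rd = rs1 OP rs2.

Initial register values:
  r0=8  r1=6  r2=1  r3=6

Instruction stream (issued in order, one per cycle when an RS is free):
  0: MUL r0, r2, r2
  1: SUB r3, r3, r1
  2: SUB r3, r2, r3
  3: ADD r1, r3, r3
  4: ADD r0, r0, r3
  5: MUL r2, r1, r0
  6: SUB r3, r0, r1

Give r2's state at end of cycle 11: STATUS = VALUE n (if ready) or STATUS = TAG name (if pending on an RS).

STATUS = TAG Mul1

  c1: issue MUL r0<-Mul1  regs: r0:Mul1,r1:6,r2:1,r3:6
  c2: issue SUB r3<-Add1  regs: r0:Mul1,r1:6,r2:1,r3:Add1
  c3: issue SUB r3<-Add2  regs: r0:Mul1,r1:6,r2:1,r3:Add2
  c4: CDB Add1=0; issue ADD r1<-Add1  regs: r0:Mul1,r1:Add1,r2:1,r3:Add2
  c5: CDB Mul1=1; issue ADD r0<-Add3  regs: r0:Add3,r1:Add1,r2:1,r3:Add2
  c6: CDB Add2=1; issue MUL r2<-Mul1  regs: r0:Add3,r1:Add1,r2:Mul1,r3:1
  c7: issue SUB r3<-Add2  regs: r0:Add3,r1:Add1,r2:Mul1,r3:Add2
  c8: CDB Add1=2  regs: r0:Add3,r1:2,r2:Mul1,r3:Add2
  c9: CDB Add3=2  regs: r0:2,r1:2,r2:Mul1,r3:Add2
  c10: -  regs: r0:2,r1:2,r2:Mul1,r3:Add2
  c11: CDB Add2=0  regs: r0:2,r1:2,r2:Mul1,r3:0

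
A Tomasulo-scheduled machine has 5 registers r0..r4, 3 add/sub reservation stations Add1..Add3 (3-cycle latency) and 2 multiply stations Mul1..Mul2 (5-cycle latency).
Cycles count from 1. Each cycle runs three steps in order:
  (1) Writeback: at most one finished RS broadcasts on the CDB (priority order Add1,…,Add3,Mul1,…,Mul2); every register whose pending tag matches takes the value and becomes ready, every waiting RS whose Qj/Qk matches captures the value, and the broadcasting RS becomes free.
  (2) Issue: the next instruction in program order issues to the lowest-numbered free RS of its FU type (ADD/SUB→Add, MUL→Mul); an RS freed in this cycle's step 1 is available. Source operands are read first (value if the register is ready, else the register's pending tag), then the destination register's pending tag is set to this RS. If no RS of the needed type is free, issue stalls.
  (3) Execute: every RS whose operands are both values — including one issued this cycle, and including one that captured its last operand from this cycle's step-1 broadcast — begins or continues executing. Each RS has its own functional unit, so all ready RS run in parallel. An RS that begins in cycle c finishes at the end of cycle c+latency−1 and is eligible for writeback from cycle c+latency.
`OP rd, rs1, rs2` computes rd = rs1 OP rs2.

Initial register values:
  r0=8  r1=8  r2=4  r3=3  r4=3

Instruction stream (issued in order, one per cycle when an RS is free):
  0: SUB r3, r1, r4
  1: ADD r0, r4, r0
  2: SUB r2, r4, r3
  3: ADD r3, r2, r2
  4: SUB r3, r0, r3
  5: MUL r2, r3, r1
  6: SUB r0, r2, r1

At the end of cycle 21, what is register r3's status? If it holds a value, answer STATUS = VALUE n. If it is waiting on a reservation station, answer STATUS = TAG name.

STATUS = VALUE 15

c1: issue SUB r3<-Add1 | r0:8,r1:8,r2:4,r3:Add1,r4:3
c2: issue ADD r0<-Add2 | r0:Add2,r1:8,r2:4,r3:Add1,r4:3
c3: issue SUB r2<-Add3 | r0:Add2,r1:8,r2:Add3,r3:Add1,r4:3
c4: CDB Add1=5; issue ADD r3<-Add1 | r0:Add2,r1:8,r2:Add3,r3:Add1,r4:3
c5: CDB Add2=11; issue SUB r3<-Add2 | r0:11,r1:8,r2:Add3,r3:Add2,r4:3
c6: issue MUL r2<-Mul1 | r0:11,r1:8,r2:Mul1,r3:Add2,r4:3
c7: CDB Add3=-2; issue SUB r0<-Add3 | r0:Add3,r1:8,r2:Mul1,r3:Add2,r4:3
c8: - | r0:Add3,r1:8,r2:Mul1,r3:Add2,r4:3
c9: - | r0:Add3,r1:8,r2:Mul1,r3:Add2,r4:3
c10: CDB Add1=-4 | r0:Add3,r1:8,r2:Mul1,r3:Add2,r4:3
c11: - | r0:Add3,r1:8,r2:Mul1,r3:Add2,r4:3
c12: - | r0:Add3,r1:8,r2:Mul1,r3:Add2,r4:3
c13: CDB Add2=15 | r0:Add3,r1:8,r2:Mul1,r3:15,r4:3
c14: - | r0:Add3,r1:8,r2:Mul1,r3:15,r4:3
c15: - | r0:Add3,r1:8,r2:Mul1,r3:15,r4:3
c16: - | r0:Add3,r1:8,r2:Mul1,r3:15,r4:3
c17: - | r0:Add3,r1:8,r2:Mul1,r3:15,r4:3
c18: CDB Mul1=120 | r0:Add3,r1:8,r2:120,r3:15,r4:3
c19: - | r0:Add3,r1:8,r2:120,r3:15,r4:3
c20: - | r0:Add3,r1:8,r2:120,r3:15,r4:3
c21: CDB Add3=112 | r0:112,r1:8,r2:120,r3:15,r4:3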